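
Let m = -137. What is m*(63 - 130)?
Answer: 9179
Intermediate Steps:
m*(63 - 130) = -137*(63 - 130) = -137*(-67) = 9179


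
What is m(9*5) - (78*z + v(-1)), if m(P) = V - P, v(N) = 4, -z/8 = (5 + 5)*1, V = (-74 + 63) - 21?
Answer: 6159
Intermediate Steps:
V = -32 (V = -11 - 21 = -32)
z = -80 (z = -8*(5 + 5) = -80 ≈ -80.000)
m(P) = -32 - P
m(9*5) - (78*z + v(-1)) = (-32 - 9*5) - (78*(-80) + 4) = (-32 - 1*45) - (-6240 + 4) = (-32 - 45) - 1*(-6236) = -77 + 6236 = 6159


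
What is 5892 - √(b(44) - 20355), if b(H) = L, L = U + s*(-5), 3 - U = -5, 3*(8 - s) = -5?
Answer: 5892 - I*√183558/3 ≈ 5892.0 - 142.81*I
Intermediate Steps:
s = 29/3 (s = 8 - ⅓*(-5) = 8 + 5/3 = 29/3 ≈ 9.6667)
U = 8 (U = 3 - 1*(-5) = 3 + 5 = 8)
L = -121/3 (L = 8 + (29/3)*(-5) = 8 - 145/3 = -121/3 ≈ -40.333)
b(H) = -121/3
5892 - √(b(44) - 20355) = 5892 - √(-121/3 - 20355) = 5892 - √(-61186/3) = 5892 - I*√183558/3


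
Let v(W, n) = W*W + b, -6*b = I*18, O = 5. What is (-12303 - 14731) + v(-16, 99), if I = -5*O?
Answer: -26703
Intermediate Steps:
I = -25 (I = -5*5 = -25)
b = 75 (b = -(-25)*18/6 = -⅙*(-450) = 75)
v(W, n) = 75 + W² (v(W, n) = W*W + 75 = W² + 75 = 75 + W²)
(-12303 - 14731) + v(-16, 99) = (-12303 - 14731) + (75 + (-16)²) = -27034 + (75 + 256) = -27034 + 331 = -26703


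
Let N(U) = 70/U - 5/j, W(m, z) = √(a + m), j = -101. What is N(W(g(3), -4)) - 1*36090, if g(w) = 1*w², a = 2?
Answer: -3645085/101 + 70*√11/11 ≈ -36069.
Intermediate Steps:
g(w) = w²
W(m, z) = √(2 + m)
N(U) = 5/101 + 70/U (N(U) = 70/U - 5/(-101) = 70/U - 5*(-1/101) = 70/U + 5/101 = 5/101 + 70/U)
N(W(g(3), -4)) - 1*36090 = (5/101 + 70/(√(2 + 3²))) - 1*36090 = (5/101 + 70/(√(2 + 9))) - 36090 = (5/101 + 70/(√11)) - 36090 = (5/101 + 70*(√11/11)) - 36090 = (5/101 + 70*√11/11) - 36090 = -3645085/101 + 70*√11/11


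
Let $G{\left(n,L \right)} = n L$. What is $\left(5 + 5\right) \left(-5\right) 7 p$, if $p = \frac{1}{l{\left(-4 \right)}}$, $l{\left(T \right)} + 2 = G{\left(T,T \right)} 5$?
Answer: $- \frac{175}{39} \approx -4.4872$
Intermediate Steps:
$G{\left(n,L \right)} = L n$
$l{\left(T \right)} = -2 + 5 T^{2}$ ($l{\left(T \right)} = -2 + T T 5 = -2 + T^{2} \cdot 5 = -2 + 5 T^{2}$)
$p = \frac{1}{78}$ ($p = \frac{1}{-2 + 5 \left(-4\right)^{2}} = \frac{1}{-2 + 5 \cdot 16} = \frac{1}{-2 + 80} = \frac{1}{78} \approx 0.012821$)
$\left(5 + 5\right) \left(-5\right) 7 p = \left(5 + 5\right) \left(-5\right) 7 \cdot \frac{1}{78} = 10 \left(-5\right) 7 \cdot \frac{1}{78} = \left(-50\right) 7 \cdot \frac{1}{78} = \left(-350\right) \frac{1}{78} = - \frac{175}{39}$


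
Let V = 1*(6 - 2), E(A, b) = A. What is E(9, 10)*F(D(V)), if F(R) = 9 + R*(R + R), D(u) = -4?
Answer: 369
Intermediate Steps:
V = 4 (V = 1*4 = 4)
F(R) = 9 + 2*R² (F(R) = 9 + R*(2*R) = 9 + 2*R²)
E(9, 10)*F(D(V)) = 9*(9 + 2*(-4)²) = 9*(9 + 2*16) = 9*(9 + 32) = 9*41 = 369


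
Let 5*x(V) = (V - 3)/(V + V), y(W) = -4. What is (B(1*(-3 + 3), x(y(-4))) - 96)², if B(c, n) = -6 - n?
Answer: 16703569/1600 ≈ 10440.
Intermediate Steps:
x(V) = (-3 + V)/(10*V) (x(V) = ((V - 3)/(V + V))/5 = ((-3 + V)/((2*V)))/5 = ((-3 + V)*(1/(2*V)))/5 = ((-3 + V)/(2*V))/5 = (-3 + V)/(10*V))
(B(1*(-3 + 3), x(y(-4))) - 96)² = ((-6 - (-3 - 4)/(10*(-4))) - 96)² = ((-6 - (-1)*(-7)/(10*4)) - 96)² = ((-6 - 1*7/40) - 96)² = ((-6 - 7/40) - 96)² = (-247/40 - 96)² = (-4087/40)² = 16703569/1600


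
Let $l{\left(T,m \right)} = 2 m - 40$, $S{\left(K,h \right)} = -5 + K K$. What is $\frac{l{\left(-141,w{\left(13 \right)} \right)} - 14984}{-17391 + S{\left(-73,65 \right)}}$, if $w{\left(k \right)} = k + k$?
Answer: $\frac{14972}{12067} \approx 1.2407$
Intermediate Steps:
$S{\left(K,h \right)} = -5 + K^{2}$
$w{\left(k \right)} = 2 k$
$l{\left(T,m \right)} = -40 + 2 m$
$\frac{l{\left(-141,w{\left(13 \right)} \right)} - 14984}{-17391 + S{\left(-73,65 \right)}} = \frac{\left(-40 + 2 \cdot 2 \cdot 13\right) - 14984}{-17391 - \left(5 - \left(-73\right)^{2}\right)} = \frac{\left(-40 + 2 \cdot 26\right) - 14984}{-17391 + \left(-5 + 5329\right)} = \frac{\left(-40 + 52\right) - 14984}{-17391 + 5324} = \frac{12 - 14984}{-12067} = \left(-14972\right) \left(- \frac{1}{12067}\right) = \frac{14972}{12067}$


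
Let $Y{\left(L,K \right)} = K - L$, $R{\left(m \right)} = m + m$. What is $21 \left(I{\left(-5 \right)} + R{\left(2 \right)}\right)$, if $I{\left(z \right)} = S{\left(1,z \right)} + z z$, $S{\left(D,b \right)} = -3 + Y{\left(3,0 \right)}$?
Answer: $483$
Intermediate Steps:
$R{\left(m \right)} = 2 m$
$S{\left(D,b \right)} = -6$ ($S{\left(D,b \right)} = -3 + \left(0 - 3\right) = -3 - 3 = -6$)
$I{\left(z \right)} = -6 + z^{2}$ ($I{\left(z \right)} = -6 + z z = -6 + z^{2}$)
$21 \left(I{\left(-5 \right)} + R{\left(2 \right)}\right) = 21 \left(\left(-6 + \left(-5\right)^{2}\right) + 2 \cdot 2\right) = 21 \left(\left(-6 + 25\right) + 4\right) = 21 \left(19 + 4\right) = 21 \cdot 23 = 483$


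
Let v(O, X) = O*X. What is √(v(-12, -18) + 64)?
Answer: 2*√70 ≈ 16.733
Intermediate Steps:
√(v(-12, -18) + 64) = √(-12*(-18) + 64) = √(216 + 64) = √280 = 2*√70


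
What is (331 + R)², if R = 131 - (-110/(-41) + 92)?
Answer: 226803600/1681 ≈ 1.3492e+5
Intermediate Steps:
R = 1489/41 (R = 131 - (-110*(-1/41) + 92) = 131 - (110/41 + 92) = 131 - 1*3882/41 = 131 - 3882/41 = 1489/41 ≈ 36.317)
(331 + R)² = (331 + 1489/41)² = (15060/41)² = 226803600/1681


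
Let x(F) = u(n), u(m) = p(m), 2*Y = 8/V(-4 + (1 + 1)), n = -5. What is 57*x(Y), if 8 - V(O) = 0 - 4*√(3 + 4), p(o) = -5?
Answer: -285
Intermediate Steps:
V(O) = 8 + 4*√7 (V(O) = 8 - (0 - 4*√(3 + 4)) = 8 - (0 - 4*√7) = 8 - (-4)*√7 = 8 + 4*√7)
Y = 4/(8 + 4*√7) (Y = (8/(8 + 4*√7))/2 = 4/(8 + 4*√7) ≈ 0.21525)
u(m) = -5
x(F) = -5
57*x(Y) = 57*(-5) = -285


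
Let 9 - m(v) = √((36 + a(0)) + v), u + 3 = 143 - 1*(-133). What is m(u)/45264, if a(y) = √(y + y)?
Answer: 3/15088 - √309/45264 ≈ -0.00018952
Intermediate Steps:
a(y) = √2*√y (a(y) = √(2*y) = √2*√y)
u = 273 (u = -3 + (143 - 1*(-133)) = -3 + (143 + 133) = -3 + 276 = 273)
m(v) = 9 - √(36 + v) (m(v) = 9 - √((36 + √2*√0) + v) = 9 - √((36 + √2*0) + v) = 9 - √((36 + 0) + v) = 9 - √(36 + v))
m(u)/45264 = (9 - √(36 + 273))/45264 = (9 - √309)*(1/45264) = 3/15088 - √309/45264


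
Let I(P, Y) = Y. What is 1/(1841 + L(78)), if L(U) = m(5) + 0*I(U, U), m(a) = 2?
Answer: 1/1843 ≈ 0.00054259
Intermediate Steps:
L(U) = 2 (L(U) = 2 + 0*U = 2 + 0 = 2)
1/(1841 + L(78)) = 1/(1841 + 2) = 1/1843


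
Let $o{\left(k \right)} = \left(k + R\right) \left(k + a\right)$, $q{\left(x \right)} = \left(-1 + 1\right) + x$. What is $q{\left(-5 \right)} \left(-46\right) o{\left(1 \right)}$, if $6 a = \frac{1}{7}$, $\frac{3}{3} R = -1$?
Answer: $0$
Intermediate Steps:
$R = -1$
$a = \frac{1}{42}$ ($a = \frac{1}{6 \cdot 7} = \frac{1}{6} \cdot \frac{1}{7} = \frac{1}{42} \approx 0.02381$)
$q{\left(x \right)} = x$ ($q{\left(x \right)} = 0 + x = x$)
$o{\left(k \right)} = \left(-1 + k\right) \left(\frac{1}{42} + k\right)$ ($o{\left(k \right)} = \left(k - 1\right) \left(k + \frac{1}{42}\right) = \left(-1 + k\right) \left(\frac{1}{42} + k\right)$)
$q{\left(-5 \right)} \left(-46\right) o{\left(1 \right)} = \left(-5\right) \left(-46\right) \left(- \frac{1}{42} + 1^{2} - \frac{41}{42}\right) = 230 \left(- \frac{1}{42} + 1 - \frac{41}{42}\right) = 230 \cdot 0 = 0$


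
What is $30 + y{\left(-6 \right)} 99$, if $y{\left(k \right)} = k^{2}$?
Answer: $3594$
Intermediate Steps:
$30 + y{\left(-6 \right)} 99 = 30 + \left(-6\right)^{2} \cdot 99 = 30 + 36 \cdot 99 = 30 + 3564 = 3594$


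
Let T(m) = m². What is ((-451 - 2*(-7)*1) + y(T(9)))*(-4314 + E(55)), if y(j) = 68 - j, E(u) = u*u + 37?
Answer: 563400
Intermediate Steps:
E(u) = 37 + u² (E(u) = u² + 37 = 37 + u²)
((-451 - 2*(-7)*1) + y(T(9)))*(-4314 + E(55)) = ((-451 - 2*(-7)*1) + (68 - 1*9²))*(-4314 + (37 + 55²)) = ((-451 + 14*1) + (68 - 1*81))*(-4314 + (37 + 3025)) = ((-451 + 14) + (68 - 81))*(-4314 + 3062) = (-437 - 13)*(-1252) = -450*(-1252) = 563400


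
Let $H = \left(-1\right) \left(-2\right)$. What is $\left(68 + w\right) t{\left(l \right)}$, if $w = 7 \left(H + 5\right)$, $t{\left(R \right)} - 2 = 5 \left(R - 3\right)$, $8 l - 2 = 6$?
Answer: $-936$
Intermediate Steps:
$l = 1$ ($l = \frac{1}{4} + \frac{1}{8} \cdot 6 = \frac{1}{4} + \frac{3}{4} = 1$)
$H = 2$
$t{\left(R \right)} = -13 + 5 R$ ($t{\left(R \right)} = 2 + 5 \left(R - 3\right) = 2 + 5 \left(-3 + R\right) = 2 + \left(-15 + 5 R\right) = -13 + 5 R$)
$w = 49$ ($w = 7 \left(2 + 5\right) = 7 \cdot 7 = 49$)
$\left(68 + w\right) t{\left(l \right)} = \left(68 + 49\right) \left(-13 + 5 \cdot 1\right) = 117 \left(-13 + 5\right) = 117 \left(-8\right) = -936$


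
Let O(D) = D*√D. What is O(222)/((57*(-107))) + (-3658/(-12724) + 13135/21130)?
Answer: 6110582/6721453 - 74*√222/2033 ≈ 0.36678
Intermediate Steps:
O(D) = D^(3/2)
O(222)/((57*(-107))) + (-3658/(-12724) + 13135/21130) = 222^(3/2)/((57*(-107))) + (-3658/(-12724) + 13135/21130) = (222*√222)/(-6099) + (-3658*(-1/12724) + 13135*(1/21130)) = (222*√222)*(-1/6099) + (1829/6362 + 2627/4226) = -74*√222/2033 + 6110582/6721453 = 6110582/6721453 - 74*√222/2033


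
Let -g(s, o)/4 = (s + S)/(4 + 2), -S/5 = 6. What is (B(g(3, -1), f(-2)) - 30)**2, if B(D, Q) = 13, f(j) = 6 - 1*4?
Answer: 289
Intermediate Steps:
S = -30 (S = -5*6 = -30)
f(j) = 2 (f(j) = 6 - 4 = 2)
g(s, o) = 20 - 2*s/3 (g(s, o) = -4*(s - 30)/(4 + 2) = -4*(-30 + s)/6 = -4*(-5 + s/6) = 20 - 2*s/3)
(B(g(3, -1), f(-2)) - 30)**2 = (13 - 30)**2 = (-17)**2 = 289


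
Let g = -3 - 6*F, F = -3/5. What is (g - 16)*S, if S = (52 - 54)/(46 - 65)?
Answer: -154/95 ≈ -1.6211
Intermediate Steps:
F = -⅗ (F = -3*⅕ = -⅗ ≈ -0.60000)
g = ⅗ (g = -3 - 6*(-⅗) = -3 + 18/5 = ⅗ ≈ 0.60000)
S = 2/19 (S = -2/(-19) = -2*(-1/19) = 2/19 ≈ 0.10526)
(g - 16)*S = (⅗ - 16)*(2/19) = -77/5*2/19 = -154/95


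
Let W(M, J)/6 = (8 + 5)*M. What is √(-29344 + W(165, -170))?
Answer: I*√16474 ≈ 128.35*I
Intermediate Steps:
W(M, J) = 78*M (W(M, J) = 6*((8 + 5)*M) = 6*(13*M) = 78*M)
√(-29344 + W(165, -170)) = √(-29344 + 78*165) = √(-29344 + 12870) = √(-16474) = I*√16474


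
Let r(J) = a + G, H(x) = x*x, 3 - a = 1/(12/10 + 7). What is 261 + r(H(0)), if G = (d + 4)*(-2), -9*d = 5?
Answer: 94829/369 ≈ 256.99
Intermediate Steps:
d = -5/9 (d = -⅑*5 = -5/9 ≈ -0.55556)
a = 118/41 (a = 3 - 1/(12/10 + 7) = 3 - 1/(12*(⅒) + 7) = 3 - 1/(6/5 + 7) = 3 - 1/41/5 = 3 - 1*5/41 = 3 - 5/41 = 118/41 ≈ 2.8780)
H(x) = x²
G = -62/9 (G = (-5/9 + 4)*(-2) = (31/9)*(-2) = -62/9 ≈ -6.8889)
r(J) = -1480/369 (r(J) = 118/41 - 62/9 = -1480/369)
261 + r(H(0)) = 261 - 1480/369 = 94829/369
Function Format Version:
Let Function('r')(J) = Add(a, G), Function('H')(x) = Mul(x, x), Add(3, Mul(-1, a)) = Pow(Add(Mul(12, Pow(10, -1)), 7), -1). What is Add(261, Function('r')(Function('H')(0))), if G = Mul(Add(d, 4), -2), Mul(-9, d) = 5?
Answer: Rational(94829, 369) ≈ 256.99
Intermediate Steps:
d = Rational(-5, 9) (d = Mul(Rational(-1, 9), 5) = Rational(-5, 9) ≈ -0.55556)
a = Rational(118, 41) (a = Add(3, Mul(-1, Pow(Add(Mul(12, Pow(10, -1)), 7), -1))) = Add(3, Mul(-1, Pow(Add(Mul(12, Rational(1, 10)), 7), -1))) = Add(3, Mul(-1, Pow(Add(Rational(6, 5), 7), -1))) = Add(3, Mul(-1, Pow(Rational(41, 5), -1))) = Add(3, Mul(-1, Rational(5, 41))) = Add(3, Rational(-5, 41)) = Rational(118, 41) ≈ 2.8780)
Function('H')(x) = Pow(x, 2)
G = Rational(-62, 9) (G = Mul(Add(Rational(-5, 9), 4), -2) = Mul(Rational(31, 9), -2) = Rational(-62, 9) ≈ -6.8889)
Function('r')(J) = Rational(-1480, 369) (Function('r')(J) = Add(Rational(118, 41), Rational(-62, 9)) = Rational(-1480, 369))
Add(261, Function('r')(Function('H')(0))) = Add(261, Rational(-1480, 369)) = Rational(94829, 369)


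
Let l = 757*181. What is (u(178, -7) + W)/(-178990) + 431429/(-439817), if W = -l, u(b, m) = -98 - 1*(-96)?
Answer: -2422598741/11246120690 ≈ -0.21542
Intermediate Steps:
l = 137017
u(b, m) = -2 (u(b, m) = -98 + 96 = -2)
W = -137017 (W = -1*137017 = -137017)
(u(178, -7) + W)/(-178990) + 431429/(-439817) = (-2 - 137017)/(-178990) + 431429/(-439817) = -137019*(-1/178990) + 431429*(-1/439817) = 137019/178990 - 431429/439817 = -2422598741/11246120690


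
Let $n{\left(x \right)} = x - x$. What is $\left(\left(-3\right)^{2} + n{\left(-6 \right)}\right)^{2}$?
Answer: $81$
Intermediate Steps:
$n{\left(x \right)} = 0$
$\left(\left(-3\right)^{2} + n{\left(-6 \right)}\right)^{2} = \left(\left(-3\right)^{2} + 0\right)^{2} = \left(9 + 0\right)^{2} = 9^{2} = 81$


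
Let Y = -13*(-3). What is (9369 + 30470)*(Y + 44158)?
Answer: 1760764283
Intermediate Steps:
Y = 39
(9369 + 30470)*(Y + 44158) = (9369 + 30470)*(39 + 44158) = 39839*44197 = 1760764283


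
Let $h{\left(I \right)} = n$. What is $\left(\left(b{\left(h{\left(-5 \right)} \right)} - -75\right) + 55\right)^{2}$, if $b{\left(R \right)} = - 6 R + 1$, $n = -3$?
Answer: $22201$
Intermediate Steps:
$h{\left(I \right)} = -3$
$b{\left(R \right)} = 1 - 6 R$
$\left(\left(b{\left(h{\left(-5 \right)} \right)} - -75\right) + 55\right)^{2} = \left(\left(\left(1 - -18\right) - -75\right) + 55\right)^{2} = \left(\left(\left(1 + 18\right) + 75\right) + 55\right)^{2} = \left(\left(19 + 75\right) + 55\right)^{2} = \left(94 + 55\right)^{2} = 149^{2} = 22201$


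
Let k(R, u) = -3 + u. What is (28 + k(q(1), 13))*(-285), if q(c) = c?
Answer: -10830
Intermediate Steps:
(28 + k(q(1), 13))*(-285) = (28 + (-3 + 13))*(-285) = (28 + 10)*(-285) = 38*(-285) = -10830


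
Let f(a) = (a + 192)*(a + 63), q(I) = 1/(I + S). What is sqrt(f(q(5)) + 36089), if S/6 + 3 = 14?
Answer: sqrt(242918691)/71 ≈ 219.52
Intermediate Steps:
S = 66 (S = -18 + 6*14 = -18 + 84 = 66)
q(I) = 1/(66 + I) (q(I) = 1/(I + 66) = 1/(66 + I))
f(a) = (63 + a)*(192 + a) (f(a) = (192 + a)*(63 + a) = (63 + a)*(192 + a))
sqrt(f(q(5)) + 36089) = sqrt((12096 + (1/(66 + 5))**2 + 255/(66 + 5)) + 36089) = sqrt((12096 + (1/71)**2 + 255/71) + 36089) = sqrt((12096 + (1/71)**2 + 255*(1/71)) + 36089) = sqrt((12096 + 1/5041 + 255/71) + 36089) = sqrt(60994042/5041 + 36089) = sqrt(242918691/5041) = sqrt(242918691)/71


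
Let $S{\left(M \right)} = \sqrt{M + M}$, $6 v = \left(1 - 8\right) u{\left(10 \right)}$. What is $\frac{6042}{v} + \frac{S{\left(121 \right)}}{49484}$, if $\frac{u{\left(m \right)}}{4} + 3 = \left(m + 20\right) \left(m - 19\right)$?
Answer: $\frac{3021}{637} + \frac{11 \sqrt{2}}{49484} \approx 4.7429$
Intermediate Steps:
$u{\left(m \right)} = -12 + 4 \left(-19 + m\right) \left(20 + m\right)$ ($u{\left(m \right)} = -12 + 4 \left(m + 20\right) \left(m - 19\right) = -12 + 4 \left(20 + m\right) \left(-19 + m\right) = -12 + 4 \left(-19 + m\right) \left(20 + m\right)$)
$v = 1274$ ($v = \frac{\left(1 - 8\right) \left(-1532 + 4 \cdot 10 + 4 \cdot 10^{2}\right)}{6} = \frac{\left(1 - 8\right) \left(-1532 + 40 + 4 \cdot 100\right)}{6} = \frac{\left(-7\right) \left(-1532 + 40 + 400\right)}{6} = \frac{\left(-7\right) \left(-1092\right)}{6} = \frac{1}{6} \cdot 7644 = 1274$)
$S{\left(M \right)} = \sqrt{2} \sqrt{M}$ ($S{\left(M \right)} = \sqrt{2 M} = \sqrt{2} \sqrt{M}$)
$\frac{6042}{v} + \frac{S{\left(121 \right)}}{49484} = \frac{6042}{1274} + \frac{\sqrt{2} \sqrt{121}}{49484} = 6042 \cdot \frac{1}{1274} + \sqrt{2} \cdot 11 \cdot \frac{1}{49484} = \frac{3021}{637} + 11 \sqrt{2} \cdot \frac{1}{49484} = \frac{3021}{637} + \frac{11 \sqrt{2}}{49484}$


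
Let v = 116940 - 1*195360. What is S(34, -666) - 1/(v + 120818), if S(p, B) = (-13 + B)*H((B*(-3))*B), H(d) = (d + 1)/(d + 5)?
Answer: -38307564948077/56417449874 ≈ -679.00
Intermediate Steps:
H(d) = (1 + d)/(5 + d)
S(p, B) = (1 - 3*B²)*(-13 + B)/(5 - 3*B²) (S(p, B) = (-13 + B)*((1 + (B*(-3))*B)/(5 + (B*(-3))*B)) = (-13 + B)*((1 + (-3*B)*B)/(5 + (-3*B)*B)) = (-13 + B)*((1 - 3*B²)/(5 - 3*B²)) = (1 - 3*B²)*(-13 + B)/(5 - 3*B²))
v = -78420 (v = 116940 - 195360 = -78420)
S(34, -666) - 1/(v + 120818) = (-1 + 3*(-666)²)*(-13 - 666)/(-5 + 3*(-666)²) - 1/(-78420 + 120818) = (-1 + 3*443556)*(-679)/(-5 + 3*443556) - 1/42398 = (-1 + 1330668)*(-679)/(-5 + 1330668) - 1*1/42398 = 1330667*(-679)/1330663 - 1/42398 = (1/1330663)*1330667*(-679) - 1/42398 = -903522893/1330663 - 1/42398 = -38307564948077/56417449874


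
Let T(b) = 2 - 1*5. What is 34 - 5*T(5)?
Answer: 49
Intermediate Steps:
T(b) = -3 (T(b) = 2 - 5 = -3)
34 - 5*T(5) = 34 - 5*(-3) = 34 + 15 = 49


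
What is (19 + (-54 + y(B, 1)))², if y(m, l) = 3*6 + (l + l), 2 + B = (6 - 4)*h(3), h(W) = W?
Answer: 225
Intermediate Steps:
B = 4 (B = -2 + (6 - 4)*3 = -2 + 2*3 = -2 + 6 = 4)
y(m, l) = 18 + 2*l
(19 + (-54 + y(B, 1)))² = (19 + (-54 + (18 + 2*1)))² = (19 + (-54 + (18 + 2)))² = (19 + (-54 + 20))² = (19 - 34)² = (-15)² = 225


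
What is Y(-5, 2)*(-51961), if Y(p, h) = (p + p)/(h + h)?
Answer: 259805/2 ≈ 1.2990e+5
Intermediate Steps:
Y(p, h) = p/h (Y(p, h) = (2*p)/((2*h)) = (2*p)*(1/(2*h)) = p/h)
Y(-5, 2)*(-51961) = -5/2*(-51961) = 259805/2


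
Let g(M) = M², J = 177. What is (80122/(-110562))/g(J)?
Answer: -679/29354211 ≈ -2.3131e-5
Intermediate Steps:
(80122/(-110562))/g(J) = (80122/(-110562))/(177²) = (80122*(-1/110562))/31329 = -40061/55281*1/31329 = -679/29354211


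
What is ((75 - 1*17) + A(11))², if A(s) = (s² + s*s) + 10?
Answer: 96100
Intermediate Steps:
A(s) = 10 + 2*s² (A(s) = (s² + s²) + 10 = 2*s² + 10 = 10 + 2*s²)
((75 - 1*17) + A(11))² = ((75 - 1*17) + (10 + 2*11²))² = ((75 - 17) + (10 + 2*121))² = (58 + (10 + 242))² = (58 + 252)² = 310² = 96100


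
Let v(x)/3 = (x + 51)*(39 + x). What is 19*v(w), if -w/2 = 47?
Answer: 134805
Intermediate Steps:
w = -94 (w = -2*47 = -94)
v(x) = 3*(39 + x)*(51 + x) (v(x) = 3*((x + 51)*(39 + x)) = 3*((51 + x)*(39 + x)) = 3*((39 + x)*(51 + x)) = 3*(39 + x)*(51 + x))
19*v(w) = 19*(5967 + 3*(-94)² + 270*(-94)) = 19*(5967 + 3*8836 - 25380) = 19*(5967 + 26508 - 25380) = 19*7095 = 134805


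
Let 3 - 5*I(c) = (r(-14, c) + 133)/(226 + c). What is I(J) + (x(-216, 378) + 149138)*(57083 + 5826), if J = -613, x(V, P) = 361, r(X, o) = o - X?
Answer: 3639670212856/387 ≈ 9.4048e+9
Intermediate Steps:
I(c) = ⅗ - (147 + c)/(5*(226 + c)) (I(c) = ⅗ - ((c - 1*(-14)) + 133)/(5*(226 + c)) = ⅗ - ((c + 14) + 133)/(5*(226 + c)) = ⅗ - ((14 + c) + 133)/(5*(226 + c)) = ⅗ - (147 + c)/(5*(226 + c)))
I(J) + (x(-216, 378) + 149138)*(57083 + 5826) = (531 + 2*(-613))/(5*(226 - 613)) + (361 + 149138)*(57083 + 5826) = (⅕)*(531 - 1226)/(-387) + 149499*62909 = (⅕)*(-1/387)*(-695) + 9404832591 = 139/387 + 9404832591 = 3639670212856/387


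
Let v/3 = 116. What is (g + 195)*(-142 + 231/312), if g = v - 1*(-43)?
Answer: -4304463/52 ≈ -82778.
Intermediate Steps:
v = 348 (v = 3*116 = 348)
g = 391 (g = 348 - 1*(-43) = 348 + 43 = 391)
(g + 195)*(-142 + 231/312) = (391 + 195)*(-142 + 231/312) = 586*(-142 + 231*(1/312)) = 586*(-142 + 77/104) = 586*(-14691/104) = -4304463/52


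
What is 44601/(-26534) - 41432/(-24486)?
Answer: 3628301/324855762 ≈ 0.011169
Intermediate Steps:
44601/(-26534) - 41432/(-24486) = 44601*(-1/26534) - 41432*(-1/24486) = -44601/26534 + 20716/12243 = 3628301/324855762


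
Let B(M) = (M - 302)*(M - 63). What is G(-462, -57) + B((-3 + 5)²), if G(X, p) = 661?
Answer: 18243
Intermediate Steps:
B(M) = (-302 + M)*(-63 + M)
G(-462, -57) + B((-3 + 5)²) = 661 + (19026 + ((-3 + 5)²)² - 365*(-3 + 5)²) = 661 + (19026 + (2²)² - 365*2²) = 661 + (19026 + 4² - 365*4) = 661 + (19026 + 16 - 1460) = 661 + 17582 = 18243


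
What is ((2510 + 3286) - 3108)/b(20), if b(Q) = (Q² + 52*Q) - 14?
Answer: 1344/713 ≈ 1.8850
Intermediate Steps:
b(Q) = -14 + Q² + 52*Q
((2510 + 3286) - 3108)/b(20) = ((2510 + 3286) - 3108)/(-14 + 20² + 52*20) = (5796 - 3108)/(-14 + 400 + 1040) = 2688/1426 = 2688*(1/1426) = 1344/713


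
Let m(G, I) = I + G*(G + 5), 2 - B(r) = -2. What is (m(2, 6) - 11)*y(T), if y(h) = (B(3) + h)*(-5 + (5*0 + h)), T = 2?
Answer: -162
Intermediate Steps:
B(r) = 4 (B(r) = 2 - 1*(-2) = 2 + 2 = 4)
y(h) = (-5 + h)*(4 + h) (y(h) = (4 + h)*(-5 + (5*0 + h)) = (4 + h)*(-5 + (0 + h)) = (4 + h)*(-5 + h) = (-5 + h)*(4 + h))
m(G, I) = I + G*(5 + G)
(m(2, 6) - 11)*y(T) = ((6 + 2² + 5*2) - 11)*(-20 + 2² - 1*2) = ((6 + 4 + 10) - 11)*(-20 + 4 - 2) = (20 - 11)*(-18) = 9*(-18) = -162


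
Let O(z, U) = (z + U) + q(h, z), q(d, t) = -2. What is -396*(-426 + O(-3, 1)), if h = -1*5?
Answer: 170280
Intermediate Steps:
h = -5
O(z, U) = -2 + U + z (O(z, U) = (z + U) - 2 = (U + z) - 2 = -2 + U + z)
-396*(-426 + O(-3, 1)) = -396*(-426 + (-2 + 1 - 3)) = -396*(-426 - 4) = -396*(-430) = 170280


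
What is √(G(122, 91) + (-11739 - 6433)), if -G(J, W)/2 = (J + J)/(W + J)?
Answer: 2*I*√206137353/213 ≈ 134.81*I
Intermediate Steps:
G(J, W) = -4*J/(J + W) (G(J, W) = -2*(J + J)/(W + J) = -2*2*J/(J + W) = -4*J/(J + W))
√(G(122, 91) + (-11739 - 6433)) = √(-4*122/(122 + 91) + (-11739 - 6433)) = √(-4*122/213 - 18172) = √(-4*122*1/213 - 18172) = √(-488/213 - 18172) = √(-3871124/213) = 2*I*√206137353/213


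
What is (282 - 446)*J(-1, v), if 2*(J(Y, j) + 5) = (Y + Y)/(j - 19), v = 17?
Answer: 738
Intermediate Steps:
J(Y, j) = -5 + Y/(-19 + j) (J(Y, j) = -5 + ((Y + Y)/(j - 19))/2 = -5 + ((2*Y)/(-19 + j))/2 = -5 + (2*Y/(-19 + j))/2 = -5 + Y/(-19 + j))
(282 - 446)*J(-1, v) = (282 - 446)*((95 - 1 - 5*17)/(-19 + 17)) = -164*(95 - 1 - 85)/(-2) = -(-82)*9 = -164*(-9/2) = 738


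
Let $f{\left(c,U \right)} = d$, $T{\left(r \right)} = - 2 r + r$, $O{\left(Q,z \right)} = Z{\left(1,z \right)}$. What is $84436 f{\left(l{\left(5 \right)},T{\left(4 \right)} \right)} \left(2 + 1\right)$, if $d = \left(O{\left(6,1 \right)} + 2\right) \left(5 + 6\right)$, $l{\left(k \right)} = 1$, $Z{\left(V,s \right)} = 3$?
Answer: $13931940$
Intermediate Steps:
$O{\left(Q,z \right)} = 3$
$T{\left(r \right)} = - r$
$d = 55$ ($d = \left(3 + 2\right) \left(5 + 6\right) = 5 \cdot 11 = 55$)
$f{\left(c,U \right)} = 55$
$84436 f{\left(l{\left(5 \right)},T{\left(4 \right)} \right)} \left(2 + 1\right) = 84436 \cdot 55 \left(2 + 1\right) = 84436 \cdot 55 \cdot 3 = 84436 \cdot 165 = 13931940$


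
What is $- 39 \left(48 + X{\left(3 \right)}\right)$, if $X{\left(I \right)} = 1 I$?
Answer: $-1989$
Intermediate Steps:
$X{\left(I \right)} = I$
$- 39 \left(48 + X{\left(3 \right)}\right) = - 39 \left(48 + 3\right) = \left(-39\right) 51 = -1989$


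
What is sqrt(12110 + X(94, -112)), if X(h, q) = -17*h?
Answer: 12*sqrt(73) ≈ 102.53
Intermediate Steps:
sqrt(12110 + X(94, -112)) = sqrt(12110 - 17*94) = sqrt(12110 - 1598) = sqrt(10512) = 12*sqrt(73)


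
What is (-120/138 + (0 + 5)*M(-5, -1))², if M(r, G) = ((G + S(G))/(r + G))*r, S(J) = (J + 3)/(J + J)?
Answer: 403225/4761 ≈ 84.693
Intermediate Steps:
S(J) = (3 + J)/(2*J) (S(J) = (3 + J)/((2*J)) = (3 + J)*(1/(2*J)) = (3 + J)/(2*J))
M(r, G) = r*(G + (3 + G)/(2*G))/(G + r) (M(r, G) = ((G + (3 + G)/(2*G))/(r + G))*r = ((G + (3 + G)/(2*G))/(G + r))*r = r*(G + (3 + G)/(2*G))/(G + r))
(-120/138 + (0 + 5)*M(-5, -1))² = (-120/138 + (0 + 5)*((½)*(-5)*(3 - 1 + 2*(-1)²)/(-1*(-1 - 5))))² = (-120*1/138 + 5*((½)*(-5)*(-1)*(3 - 1 + 2*1)/(-6)))² = (-20/23 + 5*((½)*(-5)*(-1)*(-⅙)*(3 - 1 + 2)))² = (-20/23 + 5*((½)*(-5)*(-1)*(-⅙)*4))² = (-20/23 + 5*(-5/3))² = (-20/23 - 25/3)² = (-635/69)² = 403225/4761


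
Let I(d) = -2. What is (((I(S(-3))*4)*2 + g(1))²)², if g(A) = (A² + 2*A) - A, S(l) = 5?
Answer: 38416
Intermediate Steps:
g(A) = A + A²
(((I(S(-3))*4)*2 + g(1))²)² = ((-2*4*2 + 1*(1 + 1))²)² = ((-8*2 + 1*2)²)² = ((-16 + 2)²)² = ((-14)²)² = 196² = 38416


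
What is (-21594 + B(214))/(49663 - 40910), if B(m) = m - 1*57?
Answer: -21437/8753 ≈ -2.4491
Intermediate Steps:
B(m) = -57 + m (B(m) = m - 57 = -57 + m)
(-21594 + B(214))/(49663 - 40910) = (-21594 + (-57 + 214))/(49663 - 40910) = (-21594 + 157)/8753 = -21437*1/8753 = -21437/8753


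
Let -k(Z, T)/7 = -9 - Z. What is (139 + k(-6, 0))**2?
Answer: 25600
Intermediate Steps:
k(Z, T) = 63 + 7*Z (k(Z, T) = -7*(-9 - Z) = 63 + 7*Z)
(139 + k(-6, 0))**2 = (139 + (63 + 7*(-6)))**2 = (139 + (63 - 42))**2 = (139 + 21)**2 = 160**2 = 25600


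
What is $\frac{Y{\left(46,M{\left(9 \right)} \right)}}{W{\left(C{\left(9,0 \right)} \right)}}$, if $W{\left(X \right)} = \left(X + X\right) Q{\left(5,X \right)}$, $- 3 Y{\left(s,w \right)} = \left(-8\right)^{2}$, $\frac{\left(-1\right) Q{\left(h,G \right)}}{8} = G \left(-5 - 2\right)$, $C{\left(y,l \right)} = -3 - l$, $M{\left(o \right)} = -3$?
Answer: $- \frac{4}{189} \approx -0.021164$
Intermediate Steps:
$Q{\left(h,G \right)} = 56 G$ ($Q{\left(h,G \right)} = - 8 G \left(-5 - 2\right) = - 8 G \left(-7\right) = - 8 \left(- 7 G\right) = 56 G$)
$Y{\left(s,w \right)} = - \frac{64}{3}$ ($Y{\left(s,w \right)} = - \frac{\left(-8\right)^{2}}{3} = \left(- \frac{1}{3}\right) 64 = - \frac{64}{3}$)
$W{\left(X \right)} = 112 X^{2}$ ($W{\left(X \right)} = \left(X + X\right) 56 X = 2 X 56 X = 112 X^{2}$)
$\frac{Y{\left(46,M{\left(9 \right)} \right)}}{W{\left(C{\left(9,0 \right)} \right)}} = - \frac{64}{3 \cdot 112 \left(-3 - 0\right)^{2}} = - \frac{64}{3 \cdot 112 \left(-3 + 0\right)^{2}} = - \frac{64}{3 \cdot 112 \left(-3\right)^{2}} = - \frac{64}{3 \cdot 112 \cdot 9} = - \frac{64}{3 \cdot 1008} = \left(- \frac{64}{3}\right) \frac{1}{1008} = - \frac{4}{189}$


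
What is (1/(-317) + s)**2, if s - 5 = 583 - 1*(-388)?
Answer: 95722790881/100489 ≈ 9.5257e+5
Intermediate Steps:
s = 976 (s = 5 + (583 - 1*(-388)) = 5 + (583 + 388) = 5 + 971 = 976)
(1/(-317) + s)**2 = (1/(-317) + 976)**2 = (-1/317 + 976)**2 = (309391/317)**2 = 95722790881/100489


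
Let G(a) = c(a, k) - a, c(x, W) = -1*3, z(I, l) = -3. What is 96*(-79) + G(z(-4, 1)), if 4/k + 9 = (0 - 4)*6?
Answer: -7584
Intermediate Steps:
k = -4/33 (k = 4/(-9 + (0 - 4)*6) = 4/(-9 - 4*6) = 4/(-9 - 24) = 4/(-33) = 4*(-1/33) = -4/33 ≈ -0.12121)
c(x, W) = -3
G(a) = -3 - a
96*(-79) + G(z(-4, 1)) = 96*(-79) + (-3 - 1*(-3)) = -7584 + (-3 + 3) = -7584 + 0 = -7584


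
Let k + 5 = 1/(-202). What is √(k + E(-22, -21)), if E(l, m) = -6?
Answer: 3*I*√49894/202 ≈ 3.3174*I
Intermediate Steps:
k = -1011/202 (k = -5 + 1/(-202) = -5 - 1/202 = -1011/202 ≈ -5.0050)
√(k + E(-22, -21)) = √(-1011/202 - 6) = √(-2223/202) = 3*I*√49894/202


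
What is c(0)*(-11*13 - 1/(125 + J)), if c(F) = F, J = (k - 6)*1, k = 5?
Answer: 0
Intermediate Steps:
J = -1 (J = (5 - 6)*1 = -1*1 = -1)
c(0)*(-11*13 - 1/(125 + J)) = 0*(-11*13 - 1/(125 - 1)) = 0*(-143 - 1/124) = 0*(-17733/124) = 0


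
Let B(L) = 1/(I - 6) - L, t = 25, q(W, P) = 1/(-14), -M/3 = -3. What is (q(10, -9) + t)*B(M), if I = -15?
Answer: -33155/147 ≈ -225.54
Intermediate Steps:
M = 9 (M = -3*(-3) = 9)
q(W, P) = -1/14
B(L) = -1/21 - L (B(L) = 1/(-15 - 6) - L = 1/(-21) - L = -1/21 - L)
(q(10, -9) + t)*B(M) = (-1/14 + 25)*(-1/21 - 1*9) = 349*(-1/21 - 9)/14 = (349/14)*(-190/21) = -33155/147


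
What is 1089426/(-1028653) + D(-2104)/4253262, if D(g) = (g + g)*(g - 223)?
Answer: 209191247186/168274258311 ≈ 1.2432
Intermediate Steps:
D(g) = 2*g*(-223 + g) (D(g) = (2*g)*(-223 + g) = 2*g*(-223 + g))
1089426/(-1028653) + D(-2104)/4253262 = 1089426/(-1028653) + (2*(-2104)*(-223 - 2104))/4253262 = 1089426*(-1/1028653) + (2*(-2104)*(-2327))*(1/4253262) = -1089426/1028653 + 9792016*(1/4253262) = -1089426/1028653 + 376616/163587 = 209191247186/168274258311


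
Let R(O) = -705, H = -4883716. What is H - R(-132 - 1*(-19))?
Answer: -4883011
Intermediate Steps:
H - R(-132 - 1*(-19)) = -4883716 - 1*(-705) = -4883716 + 705 = -4883011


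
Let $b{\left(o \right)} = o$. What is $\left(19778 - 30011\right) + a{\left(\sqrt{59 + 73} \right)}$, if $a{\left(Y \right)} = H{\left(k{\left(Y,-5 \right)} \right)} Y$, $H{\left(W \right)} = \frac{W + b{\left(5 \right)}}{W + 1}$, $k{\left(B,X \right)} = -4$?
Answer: $-10233 - \frac{2 \sqrt{33}}{3} \approx -10237.0$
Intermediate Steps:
$H{\left(W \right)} = \frac{5 + W}{1 + W}$ ($H{\left(W \right)} = \frac{W + 5}{W + 1} = \frac{5 + W}{1 + W}$)
$a{\left(Y \right)} = - \frac{Y}{3}$ ($a{\left(Y \right)} = \frac{5 - 4}{1 - 4} Y = \frac{1}{-3} \cdot 1 Y = \left(- \frac{1}{3}\right) 1 Y = - \frac{Y}{3}$)
$\left(19778 - 30011\right) + a{\left(\sqrt{59 + 73} \right)} = \left(19778 - 30011\right) - \frac{\sqrt{59 + 73}}{3} = -10233 - \frac{\sqrt{132}}{3} = -10233 - \frac{2 \sqrt{33}}{3}$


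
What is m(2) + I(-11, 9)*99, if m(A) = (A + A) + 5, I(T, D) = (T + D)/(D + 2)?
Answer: -9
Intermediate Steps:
I(T, D) = (D + T)/(2 + D)
m(A) = 5 + 2*A (m(A) = 2*A + 5 = 5 + 2*A)
m(2) + I(-11, 9)*99 = (5 + 2*2) + ((9 - 11)/(2 + 9))*99 = (5 + 4) + (-2/11)*99 = 9 + ((1/11)*(-2))*99 = 9 - 2/11*99 = 9 - 18 = -9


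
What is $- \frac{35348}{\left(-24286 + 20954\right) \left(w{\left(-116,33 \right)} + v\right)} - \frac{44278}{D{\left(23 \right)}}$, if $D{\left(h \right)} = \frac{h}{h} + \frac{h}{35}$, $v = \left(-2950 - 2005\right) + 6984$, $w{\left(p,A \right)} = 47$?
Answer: $- \frac{1339979987147}{50149932} \approx -26719.0$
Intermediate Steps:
$v = 2029$ ($v = -4955 + 6984 = 2029$)
$D{\left(h \right)} = 1 + \frac{h}{35}$ ($D{\left(h \right)} = 1 + h \frac{1}{35} = 1 + \frac{h}{35}$)
$- \frac{35348}{\left(-24286 + 20954\right) \left(w{\left(-116,33 \right)} + v\right)} - \frac{44278}{D{\left(23 \right)}} = - \frac{35348}{\left(-24286 + 20954\right) \left(47 + 2029\right)} - \frac{44278}{1 + \frac{1}{35} \cdot 23} = - \frac{35348}{\left(-3332\right) 2076} - \frac{44278}{1 + \frac{23}{35}} = - \frac{35348}{-6917232} - \frac{44278}{\frac{58}{35}} = \left(-35348\right) \left(- \frac{1}{6917232}\right) - \frac{774865}{29} = \frac{8837}{1729308} - \frac{774865}{29} = - \frac{1339979987147}{50149932}$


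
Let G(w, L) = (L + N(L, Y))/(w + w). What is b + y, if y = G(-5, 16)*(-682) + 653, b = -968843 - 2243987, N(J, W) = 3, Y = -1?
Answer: -16054406/5 ≈ -3.2109e+6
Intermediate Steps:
G(w, L) = (3 + L)/(2*w) (G(w, L) = (L + 3)/(w + w) = (3 + L)/((2*w)) = (3 + L)*(1/(2*w)) = (3 + L)/(2*w))
b = -3212830
y = 9744/5 (y = ((½)*(3 + 16)/(-5))*(-682) + 653 = ((½)*(-⅕)*19)*(-682) + 653 = -19/10*(-682) + 653 = 6479/5 + 653 = 9744/5 ≈ 1948.8)
b + y = -3212830 + 9744/5 = -16054406/5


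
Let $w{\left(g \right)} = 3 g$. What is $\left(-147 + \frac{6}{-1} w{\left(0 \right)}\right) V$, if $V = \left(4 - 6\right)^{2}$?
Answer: $-588$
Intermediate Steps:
$V = 4$ ($V = \left(-2\right)^{2} = 4$)
$\left(-147 + \frac{6}{-1} w{\left(0 \right)}\right) V = \left(-147 + \frac{6}{-1} \cdot 3 \cdot 0\right) 4 = \left(-147 + 6 \left(-1\right) 0\right) 4 = \left(-147 - 0\right) 4 = \left(-147 + 0\right) 4 = \left(-147\right) 4 = -588$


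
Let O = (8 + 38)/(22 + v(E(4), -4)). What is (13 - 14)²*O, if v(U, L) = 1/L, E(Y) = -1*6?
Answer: 184/87 ≈ 2.1149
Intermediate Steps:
E(Y) = -6
v(U, L) = 1/L
O = 184/87 (O = (8 + 38)/(22 + 1/(-4)) = 46/(22 - ¼) = 46/(87/4) = 46*(4/87) = 184/87 ≈ 2.1149)
(13 - 14)²*O = (13 - 14)²*(184/87) = (-1)²*(184/87) = 1*(184/87) = 184/87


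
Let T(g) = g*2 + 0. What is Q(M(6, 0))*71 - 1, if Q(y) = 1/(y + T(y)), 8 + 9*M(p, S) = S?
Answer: -221/8 ≈ -27.625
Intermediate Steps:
T(g) = 2*g (T(g) = 2*g + 0 = 2*g)
M(p, S) = -8/9 + S/9
Q(y) = 1/(3*y) (Q(y) = 1/(y + 2*y) = 1/(3*y))
Q(M(6, 0))*71 - 1 = (1/(3*(-8/9 + (1/9)*0)))*71 - 1 = (1/(3*(-8/9 + 0)))*71 - 1 = (1/(3*(-8/9)))*71 - 1 = ((1/3)*(-9/8))*71 - 1 = -3/8*71 - 1 = -213/8 - 1 = -221/8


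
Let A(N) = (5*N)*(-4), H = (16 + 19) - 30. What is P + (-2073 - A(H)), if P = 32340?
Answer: 30367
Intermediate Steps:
H = 5 (H = 35 - 30 = 5)
A(N) = -20*N
P + (-2073 - A(H)) = 32340 + (-2073 - (-20)*5) = 32340 + (-2073 - 1*(-100)) = 32340 + (-2073 + 100) = 32340 - 1973 = 30367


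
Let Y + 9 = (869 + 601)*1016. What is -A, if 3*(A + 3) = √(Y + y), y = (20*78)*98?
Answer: 3 - √1646391/3 ≈ -424.71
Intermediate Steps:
Y = 1493511 (Y = -9 + (869 + 601)*1016 = -9 + 1470*1016 = -9 + 1493520 = 1493511)
y = 152880 (y = 1560*98 = 152880)
A = -3 + √1646391/3 (A = -3 + √(1493511 + 152880)/3 = -3 + √1646391/3 ≈ 424.71)
-A = -(-3 + √1646391/3) = 3 - √1646391/3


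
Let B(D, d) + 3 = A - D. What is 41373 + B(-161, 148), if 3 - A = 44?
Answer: 41490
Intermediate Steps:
A = -41 (A = 3 - 1*44 = 3 - 44 = -41)
B(D, d) = -44 - D (B(D, d) = -3 + (-41 - D) = -44 - D)
41373 + B(-161, 148) = 41373 + (-44 - 1*(-161)) = 41373 + (-44 + 161) = 41373 + 117 = 41490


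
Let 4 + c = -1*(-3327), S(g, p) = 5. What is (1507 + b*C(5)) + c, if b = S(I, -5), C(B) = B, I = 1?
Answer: 4855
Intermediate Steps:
b = 5
c = 3323 (c = -4 - 1*(-3327) = -4 + 3327 = 3323)
(1507 + b*C(5)) + c = (1507 + 5*5) + 3323 = (1507 + 25) + 3323 = 1532 + 3323 = 4855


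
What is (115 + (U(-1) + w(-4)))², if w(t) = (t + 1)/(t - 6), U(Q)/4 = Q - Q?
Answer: 1329409/100 ≈ 13294.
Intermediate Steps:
U(Q) = 0 (U(Q) = 4*(Q - Q) = 4*0 = 0)
w(t) = (1 + t)/(-6 + t)
(115 + (U(-1) + w(-4)))² = (115 + (0 + (1 - 4)/(-6 - 4)))² = (115 + (0 - 3/(-10)))² = (115 + (0 - ⅒*(-3)))² = (115 + (0 + 3/10))² = (115 + 3/10)² = (1153/10)² = 1329409/100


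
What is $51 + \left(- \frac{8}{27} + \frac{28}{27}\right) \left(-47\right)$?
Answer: $\frac{437}{27} \approx 16.185$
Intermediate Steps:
$51 + \left(- \frac{8}{27} + \frac{28}{27}\right) \left(-47\right) = 51 + \frac{20}{27} \left(-47\right) = 51 - \frac{940}{27} = \frac{437}{27}$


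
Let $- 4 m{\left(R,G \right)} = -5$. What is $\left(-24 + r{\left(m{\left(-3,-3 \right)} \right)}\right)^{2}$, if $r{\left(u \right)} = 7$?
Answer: $289$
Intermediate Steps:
$m{\left(R,G \right)} = \frac{5}{4}$ ($m{\left(R,G \right)} = \left(- \frac{1}{4}\right) \left(-5\right) = \frac{5}{4}$)
$\left(-24 + r{\left(m{\left(-3,-3 \right)} \right)}\right)^{2} = \left(-24 + 7\right)^{2} = \left(-17\right)^{2} = 289$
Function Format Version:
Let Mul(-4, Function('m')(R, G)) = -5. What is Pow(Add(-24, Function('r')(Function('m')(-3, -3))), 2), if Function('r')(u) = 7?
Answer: 289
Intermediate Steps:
Function('m')(R, G) = Rational(5, 4) (Function('m')(R, G) = Mul(Rational(-1, 4), -5) = Rational(5, 4))
Pow(Add(-24, Function('r')(Function('m')(-3, -3))), 2) = Pow(Add(-24, 7), 2) = Pow(-17, 2) = 289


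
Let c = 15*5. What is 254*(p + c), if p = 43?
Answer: 29972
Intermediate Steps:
c = 75
254*(p + c) = 254*(43 + 75) = 254*118 = 29972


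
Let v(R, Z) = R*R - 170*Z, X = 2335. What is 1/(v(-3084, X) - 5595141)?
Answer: 1/3518965 ≈ 2.8417e-7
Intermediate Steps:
v(R, Z) = R² - 170*Z
1/(v(-3084, X) - 5595141) = 1/(((-3084)² - 170*2335) - 5595141) = 1/((9511056 - 396950) - 5595141) = 1/(9114106 - 5595141) = 1/3518965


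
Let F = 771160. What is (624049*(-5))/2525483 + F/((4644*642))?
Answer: -919412093060/941199529923 ≈ -0.97685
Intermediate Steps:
(624049*(-5))/2525483 + F/((4644*642)) = (624049*(-5))/2525483 + 771160/((4644*642)) = -3120245*1/2525483 + 771160/2981448 = -3120245/2525483 + 771160*(1/2981448) = -3120245/2525483 + 96395/372681 = -919412093060/941199529923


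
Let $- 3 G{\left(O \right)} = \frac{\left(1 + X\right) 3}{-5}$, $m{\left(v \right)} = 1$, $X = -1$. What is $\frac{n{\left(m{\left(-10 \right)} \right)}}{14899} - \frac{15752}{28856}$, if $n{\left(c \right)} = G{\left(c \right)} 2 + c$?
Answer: $- \frac{29332524}{53740693} \approx -0.54582$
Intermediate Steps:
$G{\left(O \right)} = 0$ ($G{\left(O \right)} = - \frac{\left(1 - 1\right) 3 \frac{1}{-5}}{3} = - \frac{0 \cdot 3 \left(- \frac{1}{5}\right)}{3} = - \frac{0 \left(- \frac{1}{5}\right)}{3} = \left(- \frac{1}{3}\right) 0 = 0$)
$n{\left(c \right)} = c$ ($n{\left(c \right)} = 0 \cdot 2 + c = 0 + c = c$)
$\frac{n{\left(m{\left(-10 \right)} \right)}}{14899} - \frac{15752}{28856} = 1 \cdot \frac{1}{14899} - \frac{15752}{28856} = 1 \cdot \frac{1}{14899} - \frac{1969}{3607} = \frac{1}{14899} - \frac{1969}{3607} = - \frac{29332524}{53740693}$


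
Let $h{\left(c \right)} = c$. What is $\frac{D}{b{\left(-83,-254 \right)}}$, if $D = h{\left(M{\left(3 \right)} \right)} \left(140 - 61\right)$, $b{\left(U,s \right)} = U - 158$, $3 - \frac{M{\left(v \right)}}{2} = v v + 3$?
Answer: $\frac{1422}{241} \approx 5.9004$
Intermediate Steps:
$M{\left(v \right)} = - 2 v^{2}$ ($M{\left(v \right)} = 6 - 2 \left(v v + 3\right) = 6 - 2 \left(v^{2} + 3\right) = 6 - 2 \left(3 + v^{2}\right) = 6 - \left(6 + 2 v^{2}\right) = - 2 v^{2}$)
$b{\left(U,s \right)} = -158 + U$
$D = -1422$ ($D = - 2 \cdot 3^{2} \left(140 - 61\right) = \left(-2\right) 9 \cdot 79 = \left(-18\right) 79 = -1422$)
$\frac{D}{b{\left(-83,-254 \right)}} = - \frac{1422}{-158 - 83} = - \frac{1422}{-241} = \left(-1422\right) \left(- \frac{1}{241}\right) = \frac{1422}{241}$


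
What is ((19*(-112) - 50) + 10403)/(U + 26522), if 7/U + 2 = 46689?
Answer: 384000575/1238232621 ≈ 0.31012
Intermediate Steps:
U = 7/46687 (U = 7/(-2 + 46689) = 7/46687 ≈ 0.00014993)
((19*(-112) - 50) + 10403)/(U + 26522) = ((19*(-112) - 50) + 10403)/(7/46687 + 26522) = ((-2128 - 50) + 10403)/(1238232621/46687) = (-2178 + 10403)*(46687/1238232621) = 8225*(46687/1238232621) = 384000575/1238232621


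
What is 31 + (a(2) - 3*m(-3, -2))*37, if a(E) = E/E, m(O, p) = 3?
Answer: -265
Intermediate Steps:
a(E) = 1
31 + (a(2) - 3*m(-3, -2))*37 = 31 + (1 - 3*3)*37 = 31 + (1 - 9)*37 = 31 - 8*37 = 31 - 296 = -265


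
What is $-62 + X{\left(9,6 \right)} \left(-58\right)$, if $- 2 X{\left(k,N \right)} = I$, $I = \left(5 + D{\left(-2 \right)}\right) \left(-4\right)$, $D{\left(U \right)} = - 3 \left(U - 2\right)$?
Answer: $-2034$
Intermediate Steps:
$D{\left(U \right)} = 6 - 3 U$ ($D{\left(U \right)} = - 3 \left(-2 + U\right) = 6 - 3 U$)
$I = -68$ ($I = \left(5 + \left(6 - -6\right)\right) \left(-4\right) = \left(5 + \left(6 + 6\right)\right) \left(-4\right) = \left(5 + 12\right) \left(-4\right) = 17 \left(-4\right) = -68$)
$X{\left(k,N \right)} = 34$ ($X{\left(k,N \right)} = \left(- \frac{1}{2}\right) \left(-68\right) = 34$)
$-62 + X{\left(9,6 \right)} \left(-58\right) = -62 + 34 \left(-58\right) = -62 - 1972 = -2034$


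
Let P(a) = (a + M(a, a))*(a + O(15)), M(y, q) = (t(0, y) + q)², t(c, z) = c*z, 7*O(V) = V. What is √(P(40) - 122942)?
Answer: 33*I*√2422/7 ≈ 232.01*I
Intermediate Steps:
O(V) = V/7
M(y, q) = q² (M(y, q) = (0*y + q)² = (0 + q)² = q²)
P(a) = (15/7 + a)*(a + a²) (P(a) = (a + a²)*(a + (⅐)*15) = (a + a²)*(a + 15/7) = (a + a²)*(15/7 + a) = (15/7 + a)*(a + a²))
√(P(40) - 122942) = √((⅐)*40*(15 + 7*40² + 22*40) - 122942) = √((⅐)*40*(15 + 7*1600 + 880) - 122942) = √((⅐)*40*(15 + 11200 + 880) - 122942) = √((⅐)*40*12095 - 122942) = √(483800/7 - 122942) = √(-376794/7) = 33*I*√2422/7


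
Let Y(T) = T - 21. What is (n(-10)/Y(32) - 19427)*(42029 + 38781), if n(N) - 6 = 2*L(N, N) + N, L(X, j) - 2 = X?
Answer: -17270470770/11 ≈ -1.5700e+9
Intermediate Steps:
L(X, j) = 2 + X
Y(T) = -21 + T
n(N) = 10 + 3*N (n(N) = 6 + (2*(2 + N) + N) = 6 + ((4 + 2*N) + N) = 6 + (4 + 3*N) = 10 + 3*N)
(n(-10)/Y(32) - 19427)*(42029 + 38781) = ((10 + 3*(-10))/(-21 + 32) - 19427)*(42029 + 38781) = ((10 - 30)/11 - 19427)*80810 = (-20*1/11 - 19427)*80810 = (-20/11 - 19427)*80810 = -213717/11*80810 = -17270470770/11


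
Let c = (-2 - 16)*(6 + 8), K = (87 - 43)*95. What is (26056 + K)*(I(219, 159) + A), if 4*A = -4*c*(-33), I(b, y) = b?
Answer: -244820892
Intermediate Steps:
K = 4180 (K = 44*95 = 4180)
c = -252 (c = -18*14 = -252)
A = -8316 (A = (-4*(-252)*(-33))/4 = (1008*(-33))/4 = (¼)*(-33264) = -8316)
(26056 + K)*(I(219, 159) + A) = (26056 + 4180)*(219 - 8316) = 30236*(-8097) = -244820892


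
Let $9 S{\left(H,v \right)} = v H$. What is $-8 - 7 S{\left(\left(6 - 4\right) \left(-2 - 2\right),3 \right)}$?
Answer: $\frac{32}{3} \approx 10.667$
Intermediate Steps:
$S{\left(H,v \right)} = \frac{H v}{9}$ ($S{\left(H,v \right)} = \frac{v H}{9} = \frac{H v}{9}$)
$-8 - 7 S{\left(\left(6 - 4\right) \left(-2 - 2\right),3 \right)} = -8 - 7 \cdot \frac{1}{9} \left(6 - 4\right) \left(-2 - 2\right) 3 = -8 - 7 \cdot \frac{1}{9} \cdot 2 \left(-4\right) 3 = -8 - 7 \cdot \frac{1}{9} \left(-8\right) 3 = -8 - - \frac{56}{3} = -8 + \frac{56}{3} = \frac{32}{3}$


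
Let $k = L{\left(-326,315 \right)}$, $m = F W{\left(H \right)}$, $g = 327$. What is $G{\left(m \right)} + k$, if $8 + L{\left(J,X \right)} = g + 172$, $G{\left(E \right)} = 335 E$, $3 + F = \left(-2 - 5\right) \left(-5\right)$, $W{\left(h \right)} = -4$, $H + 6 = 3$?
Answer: $-42389$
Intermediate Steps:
$H = -3$ ($H = -6 + 3 = -3$)
$F = 32$ ($F = -3 + \left(-2 - 5\right) \left(-5\right) = -3 - -35 = -3 + 35 = 32$)
$m = -128$ ($m = 32 \left(-4\right) = -128$)
$L{\left(J,X \right)} = 491$ ($L{\left(J,X \right)} = -8 + \left(327 + 172\right) = -8 + 499 = 491$)
$k = 491$
$G{\left(m \right)} + k = 335 \left(-128\right) + 491 = -42880 + 491 = -42389$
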